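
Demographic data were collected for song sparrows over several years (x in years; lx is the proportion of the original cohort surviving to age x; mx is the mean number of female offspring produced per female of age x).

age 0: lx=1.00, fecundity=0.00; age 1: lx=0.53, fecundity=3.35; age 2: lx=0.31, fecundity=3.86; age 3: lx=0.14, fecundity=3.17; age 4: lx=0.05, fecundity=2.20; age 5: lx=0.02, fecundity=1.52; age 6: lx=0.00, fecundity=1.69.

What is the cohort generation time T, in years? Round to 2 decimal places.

1.71

lx·mx: 0, 1.7755, 1.1966, 0.4438, 0.11, 0.0304, 0 → R0 = 3.5563
x·lx·mx: 0, 1.7755, 2.3932, 1.3314, 0.44, 0.152, 0 → Σ = 6.0921
T = 6.0921 / 3.5563 = 1.713044… → 1.71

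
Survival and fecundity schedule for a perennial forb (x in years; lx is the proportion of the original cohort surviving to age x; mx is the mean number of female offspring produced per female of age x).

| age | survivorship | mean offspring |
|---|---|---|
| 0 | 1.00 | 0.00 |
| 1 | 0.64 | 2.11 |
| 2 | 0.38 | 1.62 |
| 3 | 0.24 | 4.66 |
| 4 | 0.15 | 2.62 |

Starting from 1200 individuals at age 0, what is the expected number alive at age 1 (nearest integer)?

Expected survivors = N0 · l_1 = 1200 × 0.64 = 768 → 768

768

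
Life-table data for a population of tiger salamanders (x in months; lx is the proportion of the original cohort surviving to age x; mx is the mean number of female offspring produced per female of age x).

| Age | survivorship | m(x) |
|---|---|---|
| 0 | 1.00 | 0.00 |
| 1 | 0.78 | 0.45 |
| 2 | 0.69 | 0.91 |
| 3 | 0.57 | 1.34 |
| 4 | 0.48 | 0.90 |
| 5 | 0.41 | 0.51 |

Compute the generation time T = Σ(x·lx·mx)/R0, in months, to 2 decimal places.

2.80

lx·mx: 0, 0.351, 0.6279, 0.7638, 0.432, 0.2091 → R0 = 2.3838
x·lx·mx: 0, 0.351, 1.2558, 2.2914, 1.728, 1.0455 → Σ = 6.6717
T = 6.6717 / 2.3838 = 2.798767… → 2.80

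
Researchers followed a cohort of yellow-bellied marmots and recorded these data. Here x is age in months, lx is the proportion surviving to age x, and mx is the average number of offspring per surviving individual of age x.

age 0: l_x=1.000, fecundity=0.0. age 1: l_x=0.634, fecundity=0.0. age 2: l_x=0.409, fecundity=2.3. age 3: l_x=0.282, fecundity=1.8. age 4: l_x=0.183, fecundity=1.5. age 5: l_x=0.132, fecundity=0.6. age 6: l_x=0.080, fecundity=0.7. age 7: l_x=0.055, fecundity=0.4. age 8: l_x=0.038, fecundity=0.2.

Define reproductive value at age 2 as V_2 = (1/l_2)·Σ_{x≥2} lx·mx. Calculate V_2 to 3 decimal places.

lx·mx for x ≥ 2: 0.9407, 0.5076, 0.2745, 0.0792, 0.056, 0.022, 0.0076 → sum = 1.8876
V_2 = 1.8876 / l_2 = 1.8876 / 0.409 = 4.615159… → 4.615

4.615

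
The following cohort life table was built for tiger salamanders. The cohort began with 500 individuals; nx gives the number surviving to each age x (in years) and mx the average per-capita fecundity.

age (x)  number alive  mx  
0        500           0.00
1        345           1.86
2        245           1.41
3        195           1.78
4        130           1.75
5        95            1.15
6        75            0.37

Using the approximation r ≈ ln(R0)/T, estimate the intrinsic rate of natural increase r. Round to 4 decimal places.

0.5198

lx = nx/n0 = nx/500: 1, 0.69, 0.49, 0.39, 0.26, 0.19, 0.15
R0 = Σ lx·mx = 0 + 1.2834 + 0.6909 + 0.6942 + 0.455 + 0.2185 + 0.0555 = 3.3975
Σ x·lx·mx = 7.9933; T = 7.9933/3.3975 = 2.3527…
r ≈ ln(R0)/T = ln(3.3975)/2.3527… = 0.519845… → 0.5198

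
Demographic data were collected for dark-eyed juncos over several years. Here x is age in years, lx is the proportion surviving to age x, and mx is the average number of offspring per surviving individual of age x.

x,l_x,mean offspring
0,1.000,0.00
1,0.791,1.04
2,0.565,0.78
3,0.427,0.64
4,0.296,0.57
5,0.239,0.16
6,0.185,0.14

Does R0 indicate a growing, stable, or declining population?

growing

R0 = Σ lx·mx = 0 + 0.82264 + 0.4407 + 0.27328 + 0.16872 + 0.03824 + 0.0259 = 1.76948
R0 > 1, so the population is growing.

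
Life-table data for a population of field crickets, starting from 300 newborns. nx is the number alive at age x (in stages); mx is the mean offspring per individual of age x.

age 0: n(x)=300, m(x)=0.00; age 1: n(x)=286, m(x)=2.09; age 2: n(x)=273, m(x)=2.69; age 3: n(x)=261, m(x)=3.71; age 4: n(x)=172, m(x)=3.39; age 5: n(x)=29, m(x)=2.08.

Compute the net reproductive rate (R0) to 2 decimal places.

9.81

lx = nx/n0 = nx/300: 1, 0.95333…, 0.91, 0.87, 0.57333…, 0.09667…
lx·mx by age: 0, 1.992467…, 2.4479, 3.2277, 1.9436…, 0.201067…
R0 = Σ lx·mx = 9.812733… → 9.81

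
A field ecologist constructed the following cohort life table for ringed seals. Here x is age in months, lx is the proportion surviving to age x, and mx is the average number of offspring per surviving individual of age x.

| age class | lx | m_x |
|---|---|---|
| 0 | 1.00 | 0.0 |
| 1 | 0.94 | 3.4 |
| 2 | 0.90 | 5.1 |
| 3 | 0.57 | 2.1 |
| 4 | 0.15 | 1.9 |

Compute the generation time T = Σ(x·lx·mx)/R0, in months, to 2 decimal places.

lx·mx: 0, 3.196, 4.59, 1.197, 0.285 → R0 = 9.268
x·lx·mx: 0, 3.196, 9.18, 3.591, 1.14 → Σ = 17.107
T = 17.107 / 9.268 = 1.845814… → 1.85

1.85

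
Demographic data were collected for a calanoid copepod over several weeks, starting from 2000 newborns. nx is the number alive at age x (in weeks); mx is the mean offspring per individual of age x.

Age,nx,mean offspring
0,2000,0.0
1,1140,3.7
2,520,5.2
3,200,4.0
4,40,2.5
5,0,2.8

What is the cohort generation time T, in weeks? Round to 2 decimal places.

lx = nx/n0 = nx/2000: 1, 0.57, 0.26, 0.1, 0.02, 0
lx·mx: 0, 2.109, 1.352, 0.4, 0.05, 0 → R0 = 3.911
x·lx·mx: 0, 2.109, 2.704, 1.2, 0.2, 0 → Σ = 6.213
T = 6.213 / 3.911 = 1.588596… → 1.59

1.59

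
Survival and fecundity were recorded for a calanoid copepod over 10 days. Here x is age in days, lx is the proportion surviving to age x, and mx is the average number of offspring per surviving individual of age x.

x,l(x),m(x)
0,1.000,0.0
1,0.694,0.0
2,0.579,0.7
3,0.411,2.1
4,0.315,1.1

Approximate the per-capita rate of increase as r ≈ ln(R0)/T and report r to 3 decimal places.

0.162

R0 = Σ lx·mx = 0 + 0 + 0.4053 + 0.8631 + 0.3465 = 1.6149
Σ x·lx·mx = 4.7859; T = 4.7859/1.6149 = 2.96359…
r ≈ ln(R0)/T = ln(1.6149)/2.96359… = 0.16172… → 0.162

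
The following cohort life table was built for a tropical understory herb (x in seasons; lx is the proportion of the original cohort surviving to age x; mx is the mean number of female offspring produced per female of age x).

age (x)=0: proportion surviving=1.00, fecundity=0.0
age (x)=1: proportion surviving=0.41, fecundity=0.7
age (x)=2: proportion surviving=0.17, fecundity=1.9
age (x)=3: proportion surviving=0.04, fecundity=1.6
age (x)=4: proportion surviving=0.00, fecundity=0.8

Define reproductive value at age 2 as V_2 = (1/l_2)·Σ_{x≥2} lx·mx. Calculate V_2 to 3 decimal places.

2.276

lx·mx for x ≥ 2: 0.323, 0.064, 0 → sum = 0.387
V_2 = 0.387 / l_2 = 0.387 / 0.17 = 2.276471… → 2.276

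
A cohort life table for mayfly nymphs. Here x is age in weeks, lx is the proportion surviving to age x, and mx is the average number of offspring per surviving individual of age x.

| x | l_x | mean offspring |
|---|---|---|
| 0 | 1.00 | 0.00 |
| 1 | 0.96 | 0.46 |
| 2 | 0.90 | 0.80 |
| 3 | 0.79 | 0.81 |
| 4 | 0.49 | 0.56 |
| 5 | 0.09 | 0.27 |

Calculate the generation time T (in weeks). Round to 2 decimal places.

lx·mx: 0, 0.4416, 0.72, 0.6399, 0.2744, 0.0243 → R0 = 2.1002
x·lx·mx: 0, 0.4416, 1.44, 1.9197, 1.0976, 0.1215 → Σ = 5.0204
T = 5.0204 / 2.1002 = 2.390439… → 2.39

2.39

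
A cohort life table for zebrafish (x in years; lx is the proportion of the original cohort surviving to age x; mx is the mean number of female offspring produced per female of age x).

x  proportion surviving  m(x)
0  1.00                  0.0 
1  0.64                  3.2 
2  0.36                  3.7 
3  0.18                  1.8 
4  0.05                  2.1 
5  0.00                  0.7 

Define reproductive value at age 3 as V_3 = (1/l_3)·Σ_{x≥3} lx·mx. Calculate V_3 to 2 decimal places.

lx·mx for x ≥ 3: 0.324, 0.105, 0 → sum = 0.429
V_3 = 0.429 / l_3 = 0.429 / 0.18 = 2.383333… → 2.38

2.38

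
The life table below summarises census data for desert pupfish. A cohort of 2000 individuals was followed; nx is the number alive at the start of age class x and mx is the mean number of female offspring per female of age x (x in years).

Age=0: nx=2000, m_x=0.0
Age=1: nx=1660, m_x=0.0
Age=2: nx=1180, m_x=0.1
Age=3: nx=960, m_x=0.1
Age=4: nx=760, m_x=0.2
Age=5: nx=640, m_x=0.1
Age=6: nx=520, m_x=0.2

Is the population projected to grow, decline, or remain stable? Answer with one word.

declining

lx = nx/n0 = nx/2000: 1, 0.83, 0.59, 0.48, 0.38, 0.32, 0.26
R0 = Σ lx·mx = 0 + 0 + 0.059 + 0.048 + 0.076 + 0.032 + 0.052 = 0.267
R0 < 1, so the population is declining.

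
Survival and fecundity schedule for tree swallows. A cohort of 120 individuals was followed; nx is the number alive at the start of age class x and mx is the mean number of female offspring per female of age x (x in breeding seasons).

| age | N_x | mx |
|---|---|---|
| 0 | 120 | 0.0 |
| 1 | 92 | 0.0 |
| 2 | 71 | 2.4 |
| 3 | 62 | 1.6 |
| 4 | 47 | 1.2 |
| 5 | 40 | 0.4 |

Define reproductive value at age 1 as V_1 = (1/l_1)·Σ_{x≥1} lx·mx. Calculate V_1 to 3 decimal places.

lx = nx/n0 = nx/120: 1, 0.76667…, 0.59167…, 0.51667…, 0.39167…, 0.33333…
lx·mx for x ≥ 1: 0, 1.42…, 0.826667…, 0.47…, 0.133333… → sum = 2.85…
V_1 = 2.85… / l_1 = 2.85… / 0.766667… = 3.717391… → 3.717

3.717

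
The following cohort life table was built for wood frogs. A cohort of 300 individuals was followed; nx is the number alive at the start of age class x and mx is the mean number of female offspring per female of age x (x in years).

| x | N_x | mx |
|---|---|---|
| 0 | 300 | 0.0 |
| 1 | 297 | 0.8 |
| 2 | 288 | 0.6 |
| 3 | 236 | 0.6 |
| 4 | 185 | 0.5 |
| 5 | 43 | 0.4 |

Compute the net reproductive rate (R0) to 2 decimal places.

2.21

lx = nx/n0 = nx/300: 1, 0.99, 0.96, 0.78667…, 0.61667…, 0.14333…
lx·mx by age: 0, 0.792, 0.576, 0.472…, 0.308333…, 0.057333…
R0 = Σ lx·mx = 2.205667… → 2.21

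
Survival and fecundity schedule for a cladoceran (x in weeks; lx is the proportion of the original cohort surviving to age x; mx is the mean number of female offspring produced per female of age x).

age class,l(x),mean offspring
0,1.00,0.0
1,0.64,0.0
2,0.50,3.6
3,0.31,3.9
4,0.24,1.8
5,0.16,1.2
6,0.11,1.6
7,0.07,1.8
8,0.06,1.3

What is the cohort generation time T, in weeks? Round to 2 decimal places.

3.11

lx·mx: 0, 0, 1.8, 1.209, 0.432, 0.192, 0.176, 0.126, 0.078 → R0 = 4.013
x·lx·mx: 0, 0, 3.6, 3.627, 1.728, 0.96, 1.056, 0.882, 0.624 → Σ = 12.477
T = 12.477 / 4.013 = 3.109145… → 3.11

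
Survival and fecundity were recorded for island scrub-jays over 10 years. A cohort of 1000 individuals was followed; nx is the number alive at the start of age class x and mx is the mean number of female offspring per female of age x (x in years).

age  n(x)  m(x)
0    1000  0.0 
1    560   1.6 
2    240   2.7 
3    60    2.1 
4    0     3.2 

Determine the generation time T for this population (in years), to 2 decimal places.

lx = nx/n0 = nx/1000: 1, 0.56, 0.24, 0.06, 0
lx·mx: 0, 0.896, 0.648, 0.126, 0 → R0 = 1.67
x·lx·mx: 0, 0.896, 1.296, 0.378, 0 → Σ = 2.57
T = 2.57 / 1.67 = 1.538922… → 1.54

1.54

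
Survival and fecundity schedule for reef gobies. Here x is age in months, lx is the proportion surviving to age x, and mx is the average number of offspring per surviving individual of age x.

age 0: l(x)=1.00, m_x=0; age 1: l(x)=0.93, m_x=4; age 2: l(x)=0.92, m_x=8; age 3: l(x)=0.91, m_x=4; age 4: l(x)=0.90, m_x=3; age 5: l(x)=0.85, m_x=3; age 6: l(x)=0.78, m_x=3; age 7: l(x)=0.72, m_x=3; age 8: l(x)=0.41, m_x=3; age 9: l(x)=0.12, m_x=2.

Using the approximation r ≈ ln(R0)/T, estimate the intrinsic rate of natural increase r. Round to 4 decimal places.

R0 = Σ lx·mx = 0 + 3.72 + 7.36 + 3.64 + 2.7 + 2.55 + 2.34 + 2.16 + 1.23 + 0.24 = 25.94
Σ x·lx·mx = 94.07; T = 94.07/25.94 = 3.62645…
r ≈ ln(R0)/T = ln(25.94)/3.62645… = 0.89779… → 0.8978

0.8978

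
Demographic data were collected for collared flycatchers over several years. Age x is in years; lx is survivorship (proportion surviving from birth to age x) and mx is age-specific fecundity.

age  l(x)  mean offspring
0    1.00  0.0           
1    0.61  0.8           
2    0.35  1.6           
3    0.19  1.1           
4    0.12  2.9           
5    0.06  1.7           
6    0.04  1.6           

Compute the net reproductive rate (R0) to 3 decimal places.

1.771

lx·mx by age: 0, 0.488, 0.56, 0.209, 0.348, 0.102, 0.064
R0 = Σ lx·mx = 1.771 → 1.771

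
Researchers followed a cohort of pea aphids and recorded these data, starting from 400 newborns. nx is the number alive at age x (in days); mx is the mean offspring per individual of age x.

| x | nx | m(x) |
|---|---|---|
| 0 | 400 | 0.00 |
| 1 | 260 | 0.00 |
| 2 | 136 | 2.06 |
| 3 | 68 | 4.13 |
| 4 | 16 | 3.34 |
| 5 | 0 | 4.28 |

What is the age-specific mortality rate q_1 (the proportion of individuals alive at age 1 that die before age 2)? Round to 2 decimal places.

lx = nx/n0 = nx/400: 1, 0.65, 0.34, 0.17, 0.04, 0
q_1 = (l_1 − l_2) / l_1 = (0.65 − 0.34) / 0.65
     = 0.31 / 0.65 = 0.476923… → 0.48

0.48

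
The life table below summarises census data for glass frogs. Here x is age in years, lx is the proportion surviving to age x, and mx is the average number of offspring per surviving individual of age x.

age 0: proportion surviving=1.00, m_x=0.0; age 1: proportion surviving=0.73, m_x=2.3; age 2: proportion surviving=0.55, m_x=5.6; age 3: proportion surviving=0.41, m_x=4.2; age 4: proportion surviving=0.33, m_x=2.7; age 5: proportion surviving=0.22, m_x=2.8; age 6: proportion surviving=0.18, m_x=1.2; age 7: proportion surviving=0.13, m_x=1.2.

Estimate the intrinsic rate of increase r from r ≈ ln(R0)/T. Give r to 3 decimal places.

0.806

R0 = Σ lx·mx = 0 + 1.679 + 3.08 + 1.722 + 0.891 + 0.616 + 0.216 + 0.156 = 8.36
Σ x·lx·mx = 22.037; T = 22.037/8.36 = 2.636…
r ≈ ln(R0)/T = ln(8.36)/2.636… = 0.80556… → 0.806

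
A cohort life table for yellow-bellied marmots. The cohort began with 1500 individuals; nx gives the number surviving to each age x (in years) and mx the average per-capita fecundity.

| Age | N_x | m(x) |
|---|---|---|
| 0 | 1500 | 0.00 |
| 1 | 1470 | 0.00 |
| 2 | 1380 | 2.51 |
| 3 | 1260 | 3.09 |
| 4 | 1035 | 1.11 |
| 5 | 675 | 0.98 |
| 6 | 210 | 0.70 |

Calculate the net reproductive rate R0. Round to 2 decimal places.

6.21

lx = nx/n0 = nx/1500: 1, 0.98, 0.92, 0.84, 0.69, 0.45, 0.14
lx·mx by age: 0, 0, 2.3092, 2.5956, 0.7659, 0.441, 0.098
R0 = Σ lx·mx = 6.2097 → 6.21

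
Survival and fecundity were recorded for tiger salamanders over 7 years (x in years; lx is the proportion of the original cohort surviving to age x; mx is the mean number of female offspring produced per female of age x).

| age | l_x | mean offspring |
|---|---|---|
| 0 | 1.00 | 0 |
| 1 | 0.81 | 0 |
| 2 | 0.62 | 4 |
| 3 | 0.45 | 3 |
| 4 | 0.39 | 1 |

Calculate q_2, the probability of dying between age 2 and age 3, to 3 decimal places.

q_2 = (l_2 − l_3) / l_2 = (0.62 − 0.45) / 0.62
     = 0.17 / 0.62 = 0.274194… → 0.274

0.274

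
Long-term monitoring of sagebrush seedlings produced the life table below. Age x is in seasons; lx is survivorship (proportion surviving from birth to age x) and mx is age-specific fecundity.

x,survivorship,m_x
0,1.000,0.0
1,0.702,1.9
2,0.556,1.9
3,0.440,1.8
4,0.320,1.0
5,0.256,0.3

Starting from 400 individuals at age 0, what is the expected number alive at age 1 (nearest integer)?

Expected survivors = N0 · l_1 = 400 × 0.702 = 280.8 → 281

281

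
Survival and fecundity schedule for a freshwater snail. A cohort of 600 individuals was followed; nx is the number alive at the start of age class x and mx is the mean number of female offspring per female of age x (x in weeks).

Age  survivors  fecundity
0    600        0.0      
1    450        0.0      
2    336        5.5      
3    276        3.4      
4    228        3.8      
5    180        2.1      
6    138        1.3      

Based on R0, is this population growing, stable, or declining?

lx = nx/n0 = nx/600: 1, 0.75, 0.56, 0.46, 0.38, 0.3, 0.23
R0 = Σ lx·mx = 0 + 0 + 3.08 + 1.564 + 1.444 + 0.63 + 0.299 = 7.017
R0 > 1, so the population is growing.

growing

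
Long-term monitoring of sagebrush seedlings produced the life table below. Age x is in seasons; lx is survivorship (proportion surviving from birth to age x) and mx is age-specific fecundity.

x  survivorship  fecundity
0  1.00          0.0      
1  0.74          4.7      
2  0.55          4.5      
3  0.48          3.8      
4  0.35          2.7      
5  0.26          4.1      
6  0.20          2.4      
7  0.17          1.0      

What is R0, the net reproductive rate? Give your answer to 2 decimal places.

10.44

lx·mx by age: 0, 3.478, 2.475, 1.824, 0.945, 1.066, 0.48, 0.17
R0 = Σ lx·mx = 10.438 → 10.44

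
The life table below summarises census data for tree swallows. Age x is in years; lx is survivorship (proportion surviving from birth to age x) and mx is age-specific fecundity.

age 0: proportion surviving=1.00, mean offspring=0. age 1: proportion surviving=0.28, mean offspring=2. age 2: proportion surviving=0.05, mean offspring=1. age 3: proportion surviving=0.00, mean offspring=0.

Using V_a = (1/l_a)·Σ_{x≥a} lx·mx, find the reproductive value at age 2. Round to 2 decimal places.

1.00

lx·mx for x ≥ 2: 0.05, 0 → sum = 0.05
V_2 = 0.05 / l_2 = 0.05 / 0.05 = 1 → 1.00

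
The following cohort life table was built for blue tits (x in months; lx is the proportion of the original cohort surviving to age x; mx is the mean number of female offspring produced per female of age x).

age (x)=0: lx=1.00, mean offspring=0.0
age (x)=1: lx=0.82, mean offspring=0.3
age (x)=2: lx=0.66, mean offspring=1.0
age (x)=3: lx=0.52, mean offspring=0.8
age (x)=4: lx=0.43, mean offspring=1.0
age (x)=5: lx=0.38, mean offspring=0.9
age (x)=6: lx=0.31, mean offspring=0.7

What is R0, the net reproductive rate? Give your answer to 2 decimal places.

2.31

lx·mx by age: 0, 0.246, 0.66, 0.416, 0.43, 0.342, 0.217
R0 = Σ lx·mx = 2.311 → 2.31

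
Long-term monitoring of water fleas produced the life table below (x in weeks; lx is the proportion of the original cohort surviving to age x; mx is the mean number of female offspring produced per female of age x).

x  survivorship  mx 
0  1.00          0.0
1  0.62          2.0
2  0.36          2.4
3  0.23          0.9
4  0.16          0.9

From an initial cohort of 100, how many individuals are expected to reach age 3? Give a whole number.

Expected survivors = N0 · l_3 = 100 × 0.23 = 23 → 23

23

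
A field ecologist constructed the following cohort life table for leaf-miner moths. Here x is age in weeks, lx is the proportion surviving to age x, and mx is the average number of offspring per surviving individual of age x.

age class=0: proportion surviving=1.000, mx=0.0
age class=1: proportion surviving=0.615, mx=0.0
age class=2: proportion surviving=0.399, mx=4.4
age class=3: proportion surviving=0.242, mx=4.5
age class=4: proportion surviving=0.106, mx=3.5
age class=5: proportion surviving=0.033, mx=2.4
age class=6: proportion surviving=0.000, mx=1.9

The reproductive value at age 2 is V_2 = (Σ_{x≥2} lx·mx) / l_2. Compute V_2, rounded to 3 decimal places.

lx·mx for x ≥ 2: 1.7556, 1.089, 0.371, 0.0792, 0 → sum = 3.2948
V_2 = 3.2948 / l_2 = 3.2948 / 0.399 = 8.257644… → 8.258

8.258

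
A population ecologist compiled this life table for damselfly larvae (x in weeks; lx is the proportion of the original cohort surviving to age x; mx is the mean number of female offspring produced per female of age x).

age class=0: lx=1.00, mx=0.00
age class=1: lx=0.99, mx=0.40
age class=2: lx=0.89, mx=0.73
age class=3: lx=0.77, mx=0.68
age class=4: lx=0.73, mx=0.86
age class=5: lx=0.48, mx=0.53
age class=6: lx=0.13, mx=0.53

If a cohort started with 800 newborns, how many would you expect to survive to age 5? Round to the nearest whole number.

384

Expected survivors = N0 · l_5 = 800 × 0.48 = 384 → 384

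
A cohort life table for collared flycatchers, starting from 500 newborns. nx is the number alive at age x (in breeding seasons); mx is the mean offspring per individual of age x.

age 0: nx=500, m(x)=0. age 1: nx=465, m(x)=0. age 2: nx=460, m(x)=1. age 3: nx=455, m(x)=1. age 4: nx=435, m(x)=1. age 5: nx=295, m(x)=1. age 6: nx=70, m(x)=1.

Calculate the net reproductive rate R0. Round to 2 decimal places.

lx = nx/n0 = nx/500: 1, 0.93, 0.92, 0.91, 0.87, 0.59, 0.14
lx·mx by age: 0, 0, 0.92, 0.91, 0.87, 0.59, 0.14
R0 = Σ lx·mx = 3.43 → 3.43

3.43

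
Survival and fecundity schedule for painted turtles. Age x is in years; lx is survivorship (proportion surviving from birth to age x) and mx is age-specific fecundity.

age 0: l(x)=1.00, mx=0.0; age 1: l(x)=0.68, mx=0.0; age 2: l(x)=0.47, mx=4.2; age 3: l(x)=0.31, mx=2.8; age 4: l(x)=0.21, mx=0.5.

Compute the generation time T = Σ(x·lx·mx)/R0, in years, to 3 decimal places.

2.366

lx·mx: 0, 0, 1.974, 0.868, 0.105 → R0 = 2.947
x·lx·mx: 0, 0, 3.948, 2.604, 0.42 → Σ = 6.972
T = 6.972 / 2.947 = 2.365796… → 2.366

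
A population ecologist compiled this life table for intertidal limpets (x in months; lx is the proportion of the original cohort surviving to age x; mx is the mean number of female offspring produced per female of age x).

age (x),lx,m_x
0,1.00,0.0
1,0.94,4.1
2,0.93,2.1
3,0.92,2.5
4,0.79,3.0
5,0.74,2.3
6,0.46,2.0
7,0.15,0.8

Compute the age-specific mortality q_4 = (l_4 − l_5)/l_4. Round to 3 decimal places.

q_4 = (l_4 − l_5) / l_4 = (0.79 − 0.74) / 0.79
     = 0.05 / 0.79 = 0.063291… → 0.063

0.063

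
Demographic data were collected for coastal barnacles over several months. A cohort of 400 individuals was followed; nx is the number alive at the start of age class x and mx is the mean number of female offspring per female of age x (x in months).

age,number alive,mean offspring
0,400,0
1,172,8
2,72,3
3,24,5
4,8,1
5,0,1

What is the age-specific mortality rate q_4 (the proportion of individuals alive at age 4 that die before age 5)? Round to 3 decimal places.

1.000

lx = nx/n0 = nx/400: 1, 0.43, 0.18, 0.06, 0.02, 0
q_4 = (l_4 − l_5) / l_4 = (0.02 − 0) / 0.02
     = 0.02 / 0.02 = 1 → 1.000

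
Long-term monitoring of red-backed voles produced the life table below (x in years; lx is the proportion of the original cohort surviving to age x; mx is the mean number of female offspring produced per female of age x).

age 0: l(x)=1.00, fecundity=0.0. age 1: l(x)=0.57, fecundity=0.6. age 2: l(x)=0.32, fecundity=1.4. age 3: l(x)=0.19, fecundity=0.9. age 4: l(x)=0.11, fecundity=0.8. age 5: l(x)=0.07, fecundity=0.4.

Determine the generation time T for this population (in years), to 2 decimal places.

lx·mx: 0, 0.342, 0.448, 0.171, 0.088, 0.028 → R0 = 1.077
x·lx·mx: 0, 0.342, 0.896, 0.513, 0.352, 0.14 → Σ = 2.243
T = 2.243 / 1.077 = 2.082637… → 2.08

2.08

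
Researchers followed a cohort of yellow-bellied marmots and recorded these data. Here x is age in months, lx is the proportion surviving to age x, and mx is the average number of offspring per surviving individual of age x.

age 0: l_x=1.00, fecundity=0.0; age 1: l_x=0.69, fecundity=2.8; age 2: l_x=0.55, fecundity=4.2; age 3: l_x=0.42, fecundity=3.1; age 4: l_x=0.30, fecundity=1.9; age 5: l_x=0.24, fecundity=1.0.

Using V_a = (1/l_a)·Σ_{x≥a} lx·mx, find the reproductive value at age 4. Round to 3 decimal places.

lx·mx for x ≥ 4: 0.57, 0.24 → sum = 0.81
V_4 = 0.81 / l_4 = 0.81 / 0.3 = 2.7 → 2.700

2.700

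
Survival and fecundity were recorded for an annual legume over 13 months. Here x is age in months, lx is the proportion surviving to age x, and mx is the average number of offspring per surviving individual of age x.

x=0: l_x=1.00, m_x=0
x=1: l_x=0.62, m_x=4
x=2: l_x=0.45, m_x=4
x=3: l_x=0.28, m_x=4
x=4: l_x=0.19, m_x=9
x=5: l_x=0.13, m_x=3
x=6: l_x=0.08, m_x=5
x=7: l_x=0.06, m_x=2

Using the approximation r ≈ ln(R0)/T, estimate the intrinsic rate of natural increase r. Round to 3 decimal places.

R0 = Σ lx·mx = 0 + 2.48 + 1.8 + 1.12 + 1.71 + 0.39 + 0.4 + 0.12 = 8.02
Σ x·lx·mx = 21.47; T = 21.47/8.02 = 2.67706…
r ≈ ln(R0)/T = ln(8.02)/2.67706… = 0.7777… → 0.778

0.778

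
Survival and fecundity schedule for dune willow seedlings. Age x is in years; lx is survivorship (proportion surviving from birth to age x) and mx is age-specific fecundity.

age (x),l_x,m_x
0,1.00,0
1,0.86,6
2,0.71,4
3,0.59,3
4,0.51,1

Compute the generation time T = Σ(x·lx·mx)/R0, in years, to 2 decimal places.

1.77

lx·mx: 0, 5.16, 2.84, 1.77, 0.51 → R0 = 10.28
x·lx·mx: 0, 5.16, 5.68, 5.31, 2.04 → Σ = 18.19
T = 18.19 / 10.28 = 1.769455… → 1.77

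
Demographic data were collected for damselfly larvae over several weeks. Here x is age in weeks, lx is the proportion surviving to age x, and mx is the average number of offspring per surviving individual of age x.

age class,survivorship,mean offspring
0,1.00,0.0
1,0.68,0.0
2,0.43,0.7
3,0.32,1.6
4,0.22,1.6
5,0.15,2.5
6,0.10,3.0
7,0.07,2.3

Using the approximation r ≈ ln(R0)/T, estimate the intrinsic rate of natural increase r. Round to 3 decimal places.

0.166

R0 = Σ lx·mx = 0 + 0 + 0.301 + 0.512 + 0.352 + 0.375 + 0.3 + 0.161 = 2.001
Σ x·lx·mx = 8.348; T = 8.348/2.001 = 4.17191…
r ≈ ln(R0)/T = ln(2.001)/4.17191… = 0.16627… → 0.166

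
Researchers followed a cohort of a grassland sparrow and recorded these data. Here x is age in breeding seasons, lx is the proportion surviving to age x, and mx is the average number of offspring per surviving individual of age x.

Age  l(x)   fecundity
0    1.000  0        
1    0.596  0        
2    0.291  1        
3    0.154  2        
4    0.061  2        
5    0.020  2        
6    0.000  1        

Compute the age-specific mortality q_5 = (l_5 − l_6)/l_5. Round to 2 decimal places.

1.00

q_5 = (l_5 − l_6) / l_5 = (0.02 − 0) / 0.02
     = 0.02 / 0.02 = 1 → 1.00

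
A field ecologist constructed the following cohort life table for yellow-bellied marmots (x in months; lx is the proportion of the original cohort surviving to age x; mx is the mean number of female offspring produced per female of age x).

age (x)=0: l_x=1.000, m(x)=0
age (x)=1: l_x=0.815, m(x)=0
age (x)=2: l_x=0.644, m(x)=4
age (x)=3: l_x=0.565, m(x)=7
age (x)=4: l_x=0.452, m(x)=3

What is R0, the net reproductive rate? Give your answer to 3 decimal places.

lx·mx by age: 0, 0, 2.576, 3.955, 1.356
R0 = Σ lx·mx = 7.887 → 7.887

7.887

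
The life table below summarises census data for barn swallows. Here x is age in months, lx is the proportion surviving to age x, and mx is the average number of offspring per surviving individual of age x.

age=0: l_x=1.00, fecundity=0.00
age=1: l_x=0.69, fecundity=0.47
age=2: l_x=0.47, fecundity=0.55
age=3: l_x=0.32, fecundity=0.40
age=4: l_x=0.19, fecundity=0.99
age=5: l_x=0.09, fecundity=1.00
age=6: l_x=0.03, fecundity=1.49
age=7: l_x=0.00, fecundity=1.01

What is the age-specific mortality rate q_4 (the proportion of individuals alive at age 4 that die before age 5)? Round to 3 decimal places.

q_4 = (l_4 − l_5) / l_4 = (0.19 − 0.09) / 0.19
     = 0.1 / 0.19 = 0.526316… → 0.526

0.526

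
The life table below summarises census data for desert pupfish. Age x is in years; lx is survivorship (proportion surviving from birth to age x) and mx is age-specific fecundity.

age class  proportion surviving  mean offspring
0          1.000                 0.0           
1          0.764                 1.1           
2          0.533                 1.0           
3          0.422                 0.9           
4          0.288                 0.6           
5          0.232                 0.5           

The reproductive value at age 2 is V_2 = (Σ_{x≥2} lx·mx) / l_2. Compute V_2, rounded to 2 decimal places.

lx·mx for x ≥ 2: 0.533, 0.3798, 0.1728, 0.116 → sum = 1.2016
V_2 = 1.2016 / l_2 = 1.2016 / 0.533 = 2.254409… → 2.25

2.25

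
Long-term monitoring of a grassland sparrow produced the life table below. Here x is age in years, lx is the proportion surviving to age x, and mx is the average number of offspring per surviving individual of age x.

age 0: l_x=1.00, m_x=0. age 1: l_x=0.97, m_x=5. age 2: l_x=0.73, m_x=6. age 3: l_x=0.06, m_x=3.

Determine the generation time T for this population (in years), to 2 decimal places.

lx·mx: 0, 4.85, 4.38, 0.18 → R0 = 9.41
x·lx·mx: 0, 4.85, 8.76, 0.54 → Σ = 14.15
T = 14.15 / 9.41 = 1.503719… → 1.50

1.50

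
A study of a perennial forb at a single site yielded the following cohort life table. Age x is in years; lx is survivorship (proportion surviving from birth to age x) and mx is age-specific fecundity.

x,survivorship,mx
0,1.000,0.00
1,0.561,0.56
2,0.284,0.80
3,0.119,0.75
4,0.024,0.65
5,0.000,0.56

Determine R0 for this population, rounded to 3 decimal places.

lx·mx by age: 0, 0.31416, 0.2272, 0.08925, 0.0156, 0
R0 = Σ lx·mx = 0.64621 → 0.646

0.646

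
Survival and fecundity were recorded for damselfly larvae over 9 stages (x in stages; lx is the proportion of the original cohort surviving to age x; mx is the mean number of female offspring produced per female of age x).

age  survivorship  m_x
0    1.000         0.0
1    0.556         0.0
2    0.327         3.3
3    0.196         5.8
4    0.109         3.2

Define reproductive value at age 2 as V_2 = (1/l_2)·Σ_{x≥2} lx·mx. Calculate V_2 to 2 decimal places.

7.84

lx·mx for x ≥ 2: 1.0791, 1.1368, 0.3488 → sum = 2.5647
V_2 = 2.5647 / l_2 = 2.5647 / 0.327 = 7.843119… → 7.84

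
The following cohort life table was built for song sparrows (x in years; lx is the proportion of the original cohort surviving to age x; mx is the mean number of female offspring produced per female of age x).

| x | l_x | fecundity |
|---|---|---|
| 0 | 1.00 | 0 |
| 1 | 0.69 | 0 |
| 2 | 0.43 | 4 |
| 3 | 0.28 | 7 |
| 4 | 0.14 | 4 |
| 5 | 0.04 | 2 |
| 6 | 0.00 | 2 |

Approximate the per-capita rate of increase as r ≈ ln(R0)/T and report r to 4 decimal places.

0.5285

R0 = Σ lx·mx = 0 + 0 + 1.72 + 1.96 + 0.56 + 0.08 + 0 = 4.32
Σ x·lx·mx = 11.96; T = 11.96/4.32 = 2.76852…
r ≈ ln(R0)/T = ln(4.32)/2.76852… = 0.528534… → 0.5285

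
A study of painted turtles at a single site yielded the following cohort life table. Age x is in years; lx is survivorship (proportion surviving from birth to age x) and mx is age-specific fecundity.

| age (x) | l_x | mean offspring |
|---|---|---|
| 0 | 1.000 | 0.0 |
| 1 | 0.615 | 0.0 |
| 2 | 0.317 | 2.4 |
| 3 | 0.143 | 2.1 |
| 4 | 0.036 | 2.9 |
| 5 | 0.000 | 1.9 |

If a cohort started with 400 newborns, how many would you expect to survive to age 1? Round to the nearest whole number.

246

Expected survivors = N0 · l_1 = 400 × 0.615 = 246 → 246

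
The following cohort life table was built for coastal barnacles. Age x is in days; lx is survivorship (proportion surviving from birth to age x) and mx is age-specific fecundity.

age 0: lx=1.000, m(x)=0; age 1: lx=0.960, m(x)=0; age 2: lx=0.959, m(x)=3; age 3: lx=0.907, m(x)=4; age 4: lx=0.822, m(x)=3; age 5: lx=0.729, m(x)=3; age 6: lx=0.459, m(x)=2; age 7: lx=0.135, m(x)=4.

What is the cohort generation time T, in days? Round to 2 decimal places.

3.70

lx·mx: 0, 0, 2.877, 3.628, 2.466, 2.187, 0.918, 0.54 → R0 = 12.616
x·lx·mx: 0, 0, 5.754, 10.884, 9.864, 10.935, 5.508, 3.78 → Σ = 46.725
T = 46.725 / 12.616 = 3.70363… → 3.70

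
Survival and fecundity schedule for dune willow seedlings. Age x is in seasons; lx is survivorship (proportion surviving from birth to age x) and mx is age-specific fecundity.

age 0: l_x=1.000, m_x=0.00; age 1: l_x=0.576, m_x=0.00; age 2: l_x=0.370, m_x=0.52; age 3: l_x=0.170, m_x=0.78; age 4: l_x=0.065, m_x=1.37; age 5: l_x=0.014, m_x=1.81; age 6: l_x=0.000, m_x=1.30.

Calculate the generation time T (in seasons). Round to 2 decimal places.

2.88

lx·mx: 0, 0, 0.1924, 0.1326, 0.08905, 0.02534, 0 → R0 = 0.43939
x·lx·mx: 0, 0, 0.3848, 0.3978, 0.3562, 0.1267, 0 → Σ = 1.2655
T = 1.2655 / 0.43939 = 2.880129… → 2.88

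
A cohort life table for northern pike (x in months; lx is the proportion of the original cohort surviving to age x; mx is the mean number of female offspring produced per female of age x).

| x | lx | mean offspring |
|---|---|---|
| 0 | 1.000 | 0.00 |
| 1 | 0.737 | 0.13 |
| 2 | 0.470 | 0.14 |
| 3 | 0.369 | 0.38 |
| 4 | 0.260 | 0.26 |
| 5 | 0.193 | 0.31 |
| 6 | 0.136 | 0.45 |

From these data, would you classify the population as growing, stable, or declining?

declining

R0 = Σ lx·mx = 0 + 0.09581 + 0.0658 + 0.14022 + 0.0676 + 0.05983 + 0.0612 = 0.49046
R0 < 1, so the population is declining.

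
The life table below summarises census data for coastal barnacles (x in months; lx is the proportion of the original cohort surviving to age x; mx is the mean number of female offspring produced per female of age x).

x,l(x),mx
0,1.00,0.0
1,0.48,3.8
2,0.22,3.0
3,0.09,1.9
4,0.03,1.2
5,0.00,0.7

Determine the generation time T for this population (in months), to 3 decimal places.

1.412

lx·mx: 0, 1.824, 0.66, 0.171, 0.036, 0 → R0 = 2.691
x·lx·mx: 0, 1.824, 1.32, 0.513, 0.144, 0 → Σ = 3.801
T = 3.801 / 2.691 = 1.412486… → 1.412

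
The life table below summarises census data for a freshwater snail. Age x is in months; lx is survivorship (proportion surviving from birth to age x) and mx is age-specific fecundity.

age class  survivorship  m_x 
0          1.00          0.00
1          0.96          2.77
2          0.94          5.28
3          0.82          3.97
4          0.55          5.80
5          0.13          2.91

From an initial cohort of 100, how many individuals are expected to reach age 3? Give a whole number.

82

Expected survivors = N0 · l_3 = 100 × 0.82 = 82 → 82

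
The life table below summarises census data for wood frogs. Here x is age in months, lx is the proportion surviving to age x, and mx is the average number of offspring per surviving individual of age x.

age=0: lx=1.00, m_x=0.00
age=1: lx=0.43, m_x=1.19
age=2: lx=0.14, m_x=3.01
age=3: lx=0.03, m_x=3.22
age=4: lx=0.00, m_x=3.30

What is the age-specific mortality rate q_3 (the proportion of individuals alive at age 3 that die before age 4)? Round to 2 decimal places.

1.00

q_3 = (l_3 − l_4) / l_3 = (0.03 − 0) / 0.03
     = 0.03 / 0.03 = 1 → 1.00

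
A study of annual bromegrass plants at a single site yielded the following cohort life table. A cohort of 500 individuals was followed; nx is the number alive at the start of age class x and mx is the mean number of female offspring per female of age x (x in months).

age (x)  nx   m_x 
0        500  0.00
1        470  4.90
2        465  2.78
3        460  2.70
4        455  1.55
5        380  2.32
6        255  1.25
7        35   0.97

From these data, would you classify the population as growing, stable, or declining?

growing

lx = nx/n0 = nx/500: 1, 0.94, 0.93, 0.92, 0.91, 0.76, 0.51, 0.07
R0 = Σ lx·mx = 0 + 4.606 + 2.5854 + 2.484 + 1.4105 + 1.7632 + 0.6375 + 0.0679 = 13.5545
R0 > 1, so the population is growing.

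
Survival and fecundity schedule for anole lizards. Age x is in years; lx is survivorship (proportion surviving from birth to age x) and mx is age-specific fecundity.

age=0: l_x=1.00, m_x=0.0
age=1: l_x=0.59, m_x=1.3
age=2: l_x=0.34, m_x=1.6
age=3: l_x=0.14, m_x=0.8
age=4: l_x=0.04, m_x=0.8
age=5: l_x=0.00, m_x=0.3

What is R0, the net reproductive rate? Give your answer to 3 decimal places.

1.455

lx·mx by age: 0, 0.767, 0.544, 0.112, 0.032, 0
R0 = Σ lx·mx = 1.455 → 1.455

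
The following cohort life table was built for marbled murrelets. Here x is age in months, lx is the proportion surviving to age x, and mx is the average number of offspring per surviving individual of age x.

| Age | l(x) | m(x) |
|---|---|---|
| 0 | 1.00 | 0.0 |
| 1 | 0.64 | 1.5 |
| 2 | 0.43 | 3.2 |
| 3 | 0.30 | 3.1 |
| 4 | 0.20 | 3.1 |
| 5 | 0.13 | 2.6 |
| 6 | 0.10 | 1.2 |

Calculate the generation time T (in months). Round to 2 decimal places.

2.62

lx·mx: 0, 0.96, 1.376, 0.93, 0.62, 0.338, 0.12 → R0 = 4.344
x·lx·mx: 0, 0.96, 2.752, 2.79, 2.48, 1.69, 0.72 → Σ = 11.392
T = 11.392 / 4.344 = 2.622468… → 2.62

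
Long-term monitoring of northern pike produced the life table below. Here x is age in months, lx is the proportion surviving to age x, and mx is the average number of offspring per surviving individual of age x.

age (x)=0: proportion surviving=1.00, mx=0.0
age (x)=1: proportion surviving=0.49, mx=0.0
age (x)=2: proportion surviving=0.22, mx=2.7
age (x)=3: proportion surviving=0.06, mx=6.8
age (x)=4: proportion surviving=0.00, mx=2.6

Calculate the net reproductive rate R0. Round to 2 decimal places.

1.00

lx·mx by age: 0, 0, 0.594, 0.408, 0
R0 = Σ lx·mx = 1.002 → 1.00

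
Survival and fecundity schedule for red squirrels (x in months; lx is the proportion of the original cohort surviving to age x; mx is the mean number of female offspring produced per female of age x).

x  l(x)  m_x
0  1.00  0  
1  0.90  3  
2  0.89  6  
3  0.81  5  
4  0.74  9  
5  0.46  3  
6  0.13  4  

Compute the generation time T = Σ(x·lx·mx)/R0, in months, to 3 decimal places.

lx·mx: 0, 2.7, 5.34, 4.05, 6.66, 1.38, 0.52 → R0 = 20.65
x·lx·mx: 0, 2.7, 10.68, 12.15, 26.64, 6.9, 3.12 → Σ = 62.19
T = 62.19 / 20.65 = 3.011622… → 3.012

3.012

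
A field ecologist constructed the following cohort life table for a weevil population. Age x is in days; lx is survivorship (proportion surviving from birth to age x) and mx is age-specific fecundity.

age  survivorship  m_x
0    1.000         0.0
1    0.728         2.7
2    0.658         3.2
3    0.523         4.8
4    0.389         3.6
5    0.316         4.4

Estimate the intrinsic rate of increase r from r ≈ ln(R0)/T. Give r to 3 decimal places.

R0 = Σ lx·mx = 0 + 1.9656 + 2.1056 + 2.5104 + 1.4004 + 1.3904 = 9.3724
Σ x·lx·mx = 26.2616; T = 26.2616/9.3724 = 2.80201…
r ≈ ln(R0)/T = ln(9.3724)/2.80201… = 0.79863… → 0.799

0.799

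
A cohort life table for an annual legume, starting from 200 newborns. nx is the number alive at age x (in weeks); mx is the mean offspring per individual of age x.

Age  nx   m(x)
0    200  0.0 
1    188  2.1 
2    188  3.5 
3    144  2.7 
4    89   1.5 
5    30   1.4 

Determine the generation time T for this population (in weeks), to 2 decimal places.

2.24

lx = nx/n0 = nx/200: 1, 0.94, 0.94, 0.72, 0.445, 0.15
lx·mx: 0, 1.974, 3.29, 1.944, 0.6675, 0.21 → R0 = 8.0855
x·lx·mx: 0, 1.974, 6.58, 5.832, 2.67, 1.05 → Σ = 18.106
T = 18.106 / 8.0855 = 2.239317… → 2.24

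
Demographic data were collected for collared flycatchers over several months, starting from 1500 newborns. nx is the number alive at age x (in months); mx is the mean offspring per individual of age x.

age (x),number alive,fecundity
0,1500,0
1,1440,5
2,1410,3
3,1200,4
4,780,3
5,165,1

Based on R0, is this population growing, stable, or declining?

lx = nx/n0 = nx/1500: 1, 0.96, 0.94, 0.8, 0.52, 0.11
R0 = Σ lx·mx = 0 + 4.8 + 2.82 + 3.2 + 1.56 + 0.11 = 12.49
R0 > 1, so the population is growing.

growing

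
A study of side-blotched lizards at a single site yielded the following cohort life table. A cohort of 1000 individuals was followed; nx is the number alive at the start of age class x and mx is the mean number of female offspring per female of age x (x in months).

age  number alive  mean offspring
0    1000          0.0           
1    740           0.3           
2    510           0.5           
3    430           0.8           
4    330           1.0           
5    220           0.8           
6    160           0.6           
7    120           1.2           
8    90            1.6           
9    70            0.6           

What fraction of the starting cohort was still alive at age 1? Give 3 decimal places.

l_1 = n_1/n_0 = 740/1000 = 0.74 → 0.740

0.740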